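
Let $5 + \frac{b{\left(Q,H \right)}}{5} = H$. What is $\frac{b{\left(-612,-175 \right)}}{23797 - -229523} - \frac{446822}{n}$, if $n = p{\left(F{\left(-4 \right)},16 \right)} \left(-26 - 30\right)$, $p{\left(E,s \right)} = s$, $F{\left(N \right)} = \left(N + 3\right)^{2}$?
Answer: $\frac{471617261}{945728} \approx 498.68$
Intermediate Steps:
$b{\left(Q,H \right)} = -25 + 5 H$
$F{\left(N \right)} = \left(3 + N\right)^{2}$
$n = -896$ ($n = 16 \left(-26 - 30\right) = 16 \left(-56\right) = -896$)
$\frac{b{\left(-612,-175 \right)}}{23797 - -229523} - \frac{446822}{n} = \frac{-25 + 5 \left(-175\right)}{23797 - -229523} - \frac{446822}{-896} = \frac{-25 - 875}{23797 + 229523} - - \frac{223411}{448} = - \frac{900}{253320} + \frac{223411}{448} = \left(-900\right) \frac{1}{253320} + \frac{223411}{448} = - \frac{15}{4222} + \frac{223411}{448} = \frac{471617261}{945728}$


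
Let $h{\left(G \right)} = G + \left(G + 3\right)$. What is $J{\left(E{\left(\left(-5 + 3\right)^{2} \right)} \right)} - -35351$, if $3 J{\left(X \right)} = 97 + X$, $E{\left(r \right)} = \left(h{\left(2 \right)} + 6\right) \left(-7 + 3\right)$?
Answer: $35366$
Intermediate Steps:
$h{\left(G \right)} = 3 + 2 G$ ($h{\left(G \right)} = G + \left(3 + G\right) = 3 + 2 G$)
$E{\left(r \right)} = -52$ ($E{\left(r \right)} = \left(\left(3 + 2 \cdot 2\right) + 6\right) \left(-7 + 3\right) = \left(\left(3 + 4\right) + 6\right) \left(-4\right) = \left(7 + 6\right) \left(-4\right) = 13 \left(-4\right) = -52$)
$J{\left(X \right)} = \frac{97}{3} + \frac{X}{3}$ ($J{\left(X \right)} = \frac{97 + X}{3} = \frac{97}{3} + \frac{X}{3}$)
$J{\left(E{\left(\left(-5 + 3\right)^{2} \right)} \right)} - -35351 = \left(\frac{97}{3} + \frac{1}{3} \left(-52\right)\right) - -35351 = \left(\frac{97}{3} - \frac{52}{3}\right) + 35351 = 15 + 35351 = 35366$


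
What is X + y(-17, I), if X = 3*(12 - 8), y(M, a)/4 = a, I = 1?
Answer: 16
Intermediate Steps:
y(M, a) = 4*a
X = 12 (X = 3*4 = 12)
X + y(-17, I) = 12 + 4*1 = 12 + 4 = 16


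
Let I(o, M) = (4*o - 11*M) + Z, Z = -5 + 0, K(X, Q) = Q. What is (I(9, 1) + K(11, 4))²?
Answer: 576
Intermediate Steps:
Z = -5
I(o, M) = -5 - 11*M + 4*o (I(o, M) = (4*o - 11*M) - 5 = (-11*M + 4*o) - 5 = -5 - 11*M + 4*o)
(I(9, 1) + K(11, 4))² = ((-5 - 11*1 + 4*9) + 4)² = ((-5 - 11 + 36) + 4)² = (20 + 4)² = 24² = 576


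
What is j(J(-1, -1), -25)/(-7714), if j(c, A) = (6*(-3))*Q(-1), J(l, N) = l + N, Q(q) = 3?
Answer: 27/3857 ≈ 0.0070003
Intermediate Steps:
J(l, N) = N + l
j(c, A) = -54 (j(c, A) = (6*(-3))*3 = -18*3 = -54)
j(J(-1, -1), -25)/(-7714) = -54/(-7714) = -54*(-1/7714) = 27/3857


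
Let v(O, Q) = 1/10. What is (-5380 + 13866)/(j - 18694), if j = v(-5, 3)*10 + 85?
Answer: -4243/9304 ≈ -0.45604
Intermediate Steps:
v(O, Q) = 1/10
j = 86 (j = (1/10)*10 + 85 = 1 + 85 = 86)
(-5380 + 13866)/(j - 18694) = (-5380 + 13866)/(86 - 18694) = 8486/(-18608) = 8486*(-1/18608) = -4243/9304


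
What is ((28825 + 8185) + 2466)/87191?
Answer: 39476/87191 ≈ 0.45275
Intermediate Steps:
((28825 + 8185) + 2466)/87191 = (37010 + 2466)*(1/87191) = 39476*(1/87191) = 39476/87191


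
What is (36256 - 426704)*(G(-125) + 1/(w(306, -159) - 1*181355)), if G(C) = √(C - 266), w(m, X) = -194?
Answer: 390448/181549 - 390448*I*√391 ≈ 2.1506 - 7.7206e+6*I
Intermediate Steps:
G(C) = √(-266 + C)
(36256 - 426704)*(G(-125) + 1/(w(306, -159) - 1*181355)) = (36256 - 426704)*(√(-266 - 125) + 1/(-194 - 1*181355)) = -390448*(√(-391) + 1/(-194 - 181355)) = -390448*(I*√391 + 1/(-181549)) = -390448*(I*√391 - 1/181549) = -390448*(-1/181549 + I*√391) = 390448/181549 - 390448*I*√391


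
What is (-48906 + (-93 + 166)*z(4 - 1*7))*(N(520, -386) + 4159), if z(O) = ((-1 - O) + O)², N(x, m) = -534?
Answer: -177019625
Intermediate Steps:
z(O) = 1 (z(O) = (-1)² = 1)
(-48906 + (-93 + 166)*z(4 - 1*7))*(N(520, -386) + 4159) = (-48906 + (-93 + 166)*1)*(-534 + 4159) = (-48906 + 73*1)*3625 = (-48906 + 73)*3625 = -48833*3625 = -177019625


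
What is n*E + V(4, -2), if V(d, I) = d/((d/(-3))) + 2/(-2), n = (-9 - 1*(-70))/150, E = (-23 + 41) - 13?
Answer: -59/30 ≈ -1.9667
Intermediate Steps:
E = 5 (E = 18 - 13 = 5)
n = 61/150 (n = (-9 + 70)*(1/150) = 61*(1/150) = 61/150 ≈ 0.40667)
V(d, I) = -4 (V(d, I) = d/((d*(-⅓))) + 2*(-½) = d/((-d/3)) - 1 = d*(-3/d) - 1 = -3 - 1 = -4)
n*E + V(4, -2) = (61/150)*5 - 4 = 61/30 - 4 = -59/30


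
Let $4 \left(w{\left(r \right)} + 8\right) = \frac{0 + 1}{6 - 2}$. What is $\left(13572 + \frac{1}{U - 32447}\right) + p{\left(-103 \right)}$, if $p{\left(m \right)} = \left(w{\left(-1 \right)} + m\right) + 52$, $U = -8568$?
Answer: $\frac{8867812119}{656240} \approx 13513.0$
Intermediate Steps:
$w{\left(r \right)} = - \frac{127}{16}$ ($w{\left(r \right)} = -8 + \frac{\left(0 + 1\right) \frac{1}{6 - 2}}{4} = -8 + \frac{1 \cdot \frac{1}{4}}{4} = -8 + \frac{1}{4} \cdot \frac{1}{4} = -8 + \frac{1}{16} = - \frac{127}{16}$)
$p{\left(m \right)} = \frac{705}{16} + m$ ($p{\left(m \right)} = \left(- \frac{127}{16} + m\right) + 52 = \frac{705}{16} + m$)
$\left(13572 + \frac{1}{U - 32447}\right) + p{\left(-103 \right)} = \left(13572 + \frac{1}{-8568 - 32447}\right) + \left(\frac{705}{16} - 103\right) = \left(13572 + \frac{1}{-41015}\right) - \frac{943}{16} = \left(13572 - \frac{1}{41015}\right) - \frac{943}{16} = \frac{556655579}{41015} - \frac{943}{16} = \frac{8867812119}{656240}$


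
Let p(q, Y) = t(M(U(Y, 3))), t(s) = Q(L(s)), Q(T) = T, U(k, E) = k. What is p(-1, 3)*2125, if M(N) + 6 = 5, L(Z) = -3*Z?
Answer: 6375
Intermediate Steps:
M(N) = -1 (M(N) = -6 + 5 = -1)
t(s) = -3*s
p(q, Y) = 3 (p(q, Y) = -3*(-1) = 3)
p(-1, 3)*2125 = 3*2125 = 6375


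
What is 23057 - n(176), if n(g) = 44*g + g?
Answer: 15137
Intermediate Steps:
n(g) = 45*g
23057 - n(176) = 23057 - 45*176 = 23057 - 1*7920 = 23057 - 7920 = 15137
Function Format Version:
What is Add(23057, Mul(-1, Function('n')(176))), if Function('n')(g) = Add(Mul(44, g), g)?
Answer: 15137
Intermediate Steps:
Function('n')(g) = Mul(45, g)
Add(23057, Mul(-1, Function('n')(176))) = Add(23057, Mul(-1, Mul(45, 176))) = Add(23057, Mul(-1, 7920)) = Add(23057, -7920) = 15137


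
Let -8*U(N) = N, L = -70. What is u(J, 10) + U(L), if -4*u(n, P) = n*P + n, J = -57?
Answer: 331/2 ≈ 165.50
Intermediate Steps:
U(N) = -N/8
u(n, P) = -n/4 - P*n/4 (u(n, P) = -(n*P + n)/4 = -(P*n + n)/4 = -(n + P*n)/4 = -n/4 - P*n/4)
u(J, 10) + U(L) = -¼*(-57)*(1 + 10) - ⅛*(-70) = -¼*(-57)*11 + 35/4 = 627/4 + 35/4 = 331/2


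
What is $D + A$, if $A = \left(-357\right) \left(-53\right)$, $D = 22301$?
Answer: $41222$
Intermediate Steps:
$A = 18921$
$D + A = 22301 + 18921 = 41222$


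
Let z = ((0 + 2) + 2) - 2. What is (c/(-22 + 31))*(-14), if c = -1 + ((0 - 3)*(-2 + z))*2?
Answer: 14/9 ≈ 1.5556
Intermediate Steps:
z = 2 (z = (2 + 2) - 2 = 4 - 2 = 2)
c = -1 (c = -1 + ((0 - 3)*(-2 + 2))*2 = -1 - 3*0*2 = -1 + 0*2 = -1 + 0 = -1)
(c/(-22 + 31))*(-14) = -1/(-22 + 31)*(-14) = -1/9*(-14) = -1*⅑*(-14) = -⅑*(-14) = 14/9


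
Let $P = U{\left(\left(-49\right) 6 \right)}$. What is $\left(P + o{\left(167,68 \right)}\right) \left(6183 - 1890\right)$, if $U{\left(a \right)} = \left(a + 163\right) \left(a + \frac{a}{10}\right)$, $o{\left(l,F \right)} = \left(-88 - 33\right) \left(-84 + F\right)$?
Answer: $\frac{950929551}{5} \approx 1.9019 \cdot 10^{8}$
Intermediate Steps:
$o{\left(l,F \right)} = 10164 - 121 F$ ($o{\left(l,F \right)} = - 121 \left(-84 + F\right) = 10164 - 121 F$)
$U{\left(a \right)} = \frac{11 a \left(163 + a\right)}{10}$ ($U{\left(a \right)} = \left(163 + a\right) \left(a + a \frac{1}{10}\right) = \left(163 + a\right) \left(a + \frac{a}{10}\right) = \left(163 + a\right) \frac{11 a}{10} = \frac{11 a \left(163 + a\right)}{10}$)
$P = \frac{211827}{5}$ ($P = \frac{11 \left(\left(-49\right) 6\right) \left(163 - 294\right)}{10} = \frac{11}{10} \left(-294\right) \left(163 - 294\right) = \frac{11}{10} \left(-294\right) \left(-131\right) = \frac{211827}{5} \approx 42365.0$)
$\left(P + o{\left(167,68 \right)}\right) \left(6183 - 1890\right) = \left(\frac{211827}{5} + \left(10164 - 8228\right)\right) \left(6183 - 1890\right) = \left(\frac{211827}{5} + \left(10164 - 8228\right)\right) 4293 = \left(\frac{211827}{5} + 1936\right) 4293 = \frac{221507}{5} \cdot 4293 = \frac{950929551}{5}$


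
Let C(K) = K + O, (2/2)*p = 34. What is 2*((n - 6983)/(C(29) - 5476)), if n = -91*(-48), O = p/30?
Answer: 39225/40844 ≈ 0.96036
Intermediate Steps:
p = 34
O = 17/15 (O = 34/30 = 34*(1/30) = 17/15 ≈ 1.1333)
n = 4368
C(K) = 17/15 + K (C(K) = K + 17/15 = 17/15 + K)
2*((n - 6983)/(C(29) - 5476)) = 2*((4368 - 6983)/((17/15 + 29) - 5476)) = 2*(-2615/(452/15 - 5476)) = 2*(-2615/(-81688/15)) = 2*(-2615*(-15/81688)) = 2*(39225/81688) = 39225/40844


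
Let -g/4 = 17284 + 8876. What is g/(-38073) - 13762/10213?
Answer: 25939414/18516169 ≈ 1.4009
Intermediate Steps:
g = -104640 (g = -4*(17284 + 8876) = -4*26160 = -104640)
g/(-38073) - 13762/10213 = -104640/(-38073) - 13762/10213 = -104640*(-1/38073) - 13762*1/10213 = 34880/12691 - 1966/1459 = 25939414/18516169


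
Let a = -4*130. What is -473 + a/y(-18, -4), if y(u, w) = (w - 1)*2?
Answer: -421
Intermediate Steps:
y(u, w) = -2 + 2*w (y(u, w) = (-1 + w)*2 = -2 + 2*w)
a = -520
-473 + a/y(-18, -4) = -473 - 520/(-2 + 2*(-4)) = -473 - 520/(-2 - 8) = -473 - 520/(-10) = -473 - ⅒*(-520) = -473 + 52 = -421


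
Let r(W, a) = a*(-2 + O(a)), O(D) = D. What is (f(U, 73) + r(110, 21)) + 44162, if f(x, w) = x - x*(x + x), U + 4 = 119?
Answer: 18226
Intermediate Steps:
U = 115 (U = -4 + 119 = 115)
r(W, a) = a*(-2 + a)
f(x, w) = x - 2*x² (f(x, w) = x - x*2*x = x - 2*x²)
(f(U, 73) + r(110, 21)) + 44162 = (115*(1 - 2*115) + 21*(-2 + 21)) + 44162 = (115*(1 - 230) + 21*19) + 44162 = (115*(-229) + 399) + 44162 = (-26335 + 399) + 44162 = -25936 + 44162 = 18226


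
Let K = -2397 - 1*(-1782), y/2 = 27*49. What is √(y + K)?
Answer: √2031 ≈ 45.067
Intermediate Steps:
y = 2646 (y = 2*(27*49) = 2*1323 = 2646)
K = -615 (K = -2397 + 1782 = -615)
√(y + K) = √(2646 - 615) = √2031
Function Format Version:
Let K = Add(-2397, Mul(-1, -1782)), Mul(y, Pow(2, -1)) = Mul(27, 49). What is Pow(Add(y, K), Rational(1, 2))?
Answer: Pow(2031, Rational(1, 2)) ≈ 45.067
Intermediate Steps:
y = 2646 (y = Mul(2, Mul(27, 49)) = Mul(2, 1323) = 2646)
K = -615 (K = Add(-2397, 1782) = -615)
Pow(Add(y, K), Rational(1, 2)) = Pow(Add(2646, -615), Rational(1, 2)) = Pow(2031, Rational(1, 2))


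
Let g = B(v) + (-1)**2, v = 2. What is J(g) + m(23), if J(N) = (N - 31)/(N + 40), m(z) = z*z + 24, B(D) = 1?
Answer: 23197/42 ≈ 552.31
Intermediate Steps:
m(z) = 24 + z**2 (m(z) = z**2 + 24 = 24 + z**2)
g = 2 (g = 1 + (-1)**2 = 1 + 1 = 2)
J(N) = (-31 + N)/(40 + N)
J(g) + m(23) = (-31 + 2)/(40 + 2) + (24 + 23**2) = -29/42 + (24 + 529) = (1/42)*(-29) + 553 = -29/42 + 553 = 23197/42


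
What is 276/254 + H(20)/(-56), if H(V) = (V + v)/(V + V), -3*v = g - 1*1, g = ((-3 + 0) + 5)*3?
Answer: 184075/170688 ≈ 1.0784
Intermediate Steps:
g = 6 (g = (-3 + 5)*3 = 2*3 = 6)
v = -5/3 (v = -(6 - 1*1)/3 = -(6 - 1)/3 = -⅓*5 = -5/3 ≈ -1.6667)
H(V) = (-5/3 + V)/(2*V) (H(V) = (V - 5/3)/(V + V) = (-5/3 + V)/((2*V)) = (-5/3 + V)*(1/(2*V)) = (-5/3 + V)/(2*V))
276/254 + H(20)/(-56) = 276/254 + ((⅙)*(-5 + 3*20)/20)/(-56) = 276*(1/254) + ((⅙)*(1/20)*(-5 + 60))*(-1/56) = 138/127 + ((⅙)*(1/20)*55)*(-1/56) = 138/127 + (11/24)*(-1/56) = 138/127 - 11/1344 = 184075/170688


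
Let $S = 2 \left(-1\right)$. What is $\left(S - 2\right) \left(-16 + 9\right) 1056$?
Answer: $29568$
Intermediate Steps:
$S = -2$
$\left(S - 2\right) \left(-16 + 9\right) 1056 = \left(-2 - 2\right) \left(-16 + 9\right) 1056 = \left(-2 - 2\right) \left(-7\right) 1056 = \left(-4\right) \left(-7\right) 1056 = 28 \cdot 1056 = 29568$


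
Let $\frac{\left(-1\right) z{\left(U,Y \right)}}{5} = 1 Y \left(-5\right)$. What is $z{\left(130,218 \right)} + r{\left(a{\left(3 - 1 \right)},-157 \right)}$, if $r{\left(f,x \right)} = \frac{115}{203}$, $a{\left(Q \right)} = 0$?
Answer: $\frac{1106465}{203} \approx 5450.6$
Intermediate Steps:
$z{\left(U,Y \right)} = 25 Y$ ($z{\left(U,Y \right)} = - 5 \cdot 1 Y \left(-5\right) = - 5 Y \left(-5\right) = - 5 \left(- 5 Y\right) = 25 Y$)
$r{\left(f,x \right)} = \frac{115}{203}$ ($r{\left(f,x \right)} = 115 \cdot \frac{1}{203} = \frac{115}{203}$)
$z{\left(130,218 \right)} + r{\left(a{\left(3 - 1 \right)},-157 \right)} = 25 \cdot 218 + \frac{115}{203} = 5450 + \frac{115}{203} = \frac{1106465}{203}$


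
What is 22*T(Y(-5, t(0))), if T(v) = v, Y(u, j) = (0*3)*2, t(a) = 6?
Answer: 0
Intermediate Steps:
Y(u, j) = 0 (Y(u, j) = 0*2 = 0)
22*T(Y(-5, t(0))) = 22*0 = 0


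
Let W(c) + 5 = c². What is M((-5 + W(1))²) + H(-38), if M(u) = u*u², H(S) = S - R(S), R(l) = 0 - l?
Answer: 531365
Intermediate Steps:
R(l) = -l
H(S) = 2*S (H(S) = S - (-1)*S = S + S = 2*S)
W(c) = -5 + c²
M(u) = u³
M((-5 + W(1))²) + H(-38) = ((-5 + (-5 + 1²))²)³ + 2*(-38) = ((-5 + (-5 + 1))²)³ - 76 = ((-5 - 4)²)³ - 76 = ((-9)²)³ - 76 = 81³ - 76 = 531441 - 76 = 531365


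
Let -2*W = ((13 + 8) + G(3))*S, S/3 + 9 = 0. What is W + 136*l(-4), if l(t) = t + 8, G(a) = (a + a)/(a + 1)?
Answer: 3391/4 ≈ 847.75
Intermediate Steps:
S = -27 (S = -27 + 3*0 = -27 + 0 = -27)
G(a) = 2*a/(1 + a) (G(a) = (2*a)/(1 + a) = 2*a/(1 + a))
l(t) = 8 + t
W = 1215/4 (W = -((13 + 8) + 2*3/(1 + 3))*(-27)/2 = -(21 + 2*3/4)*(-27)/2 = -(21 + 2*3*(1/4))*(-27)/2 = -(21 + 3/2)*(-27)/2 = -45*(-27)/4 = -1/2*(-1215/2) = 1215/4 ≈ 303.75)
W + 136*l(-4) = 1215/4 + 136*(8 - 4) = 1215/4 + 136*4 = 1215/4 + 544 = 3391/4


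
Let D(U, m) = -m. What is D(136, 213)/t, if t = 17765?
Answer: -213/17765 ≈ -0.011990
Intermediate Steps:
D(136, 213)/t = -1*213/17765 = -213*1/17765 = -213/17765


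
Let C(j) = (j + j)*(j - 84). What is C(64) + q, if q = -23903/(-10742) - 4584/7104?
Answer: -99205297/38776 ≈ -2558.4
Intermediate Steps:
C(j) = 2*j*(-84 + j) (C(j) = (2*j)*(-84 + j) = 2*j*(-84 + j))
q = 61263/38776 (q = -23903*(-1/10742) - 4584*1/7104 = 583/262 - 191/296 = 61263/38776 ≈ 1.5799)
C(64) + q = 2*64*(-84 + 64) + 61263/38776 = 2*64*(-20) + 61263/38776 = -2560 + 61263/38776 = -99205297/38776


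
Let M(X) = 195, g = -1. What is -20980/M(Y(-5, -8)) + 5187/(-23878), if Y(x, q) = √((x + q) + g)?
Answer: -100394381/931242 ≈ -107.81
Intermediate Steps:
Y(x, q) = √(-1 + q + x) (Y(x, q) = √((x + q) - 1) = √((q + x) - 1) = √(-1 + q + x))
-20980/M(Y(-5, -8)) + 5187/(-23878) = -20980/195 + 5187/(-23878) = -20980*1/195 + 5187*(-1/23878) = -4196/39 - 5187/23878 = -100394381/931242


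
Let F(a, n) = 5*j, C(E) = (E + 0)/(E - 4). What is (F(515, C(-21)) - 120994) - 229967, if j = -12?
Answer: -351021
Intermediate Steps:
C(E) = E/(-4 + E)
F(a, n) = -60 (F(a, n) = 5*(-12) = -60)
(F(515, C(-21)) - 120994) - 229967 = (-60 - 120994) - 229967 = -121054 - 229967 = -351021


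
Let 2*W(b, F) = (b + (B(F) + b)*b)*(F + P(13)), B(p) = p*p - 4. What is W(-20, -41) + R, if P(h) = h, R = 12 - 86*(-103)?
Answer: 473110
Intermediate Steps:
R = 8870 (R = 12 + 8858 = 8870)
B(p) = -4 + p² (B(p) = p² - 4 = -4 + p²)
W(b, F) = (13 + F)*(b + b*(-4 + b + F²))/2 (W(b, F) = ((b + ((-4 + F²) + b)*b)*(F + 13))/2 = ((b + (-4 + b + F²)*b)*(13 + F))/2 = ((b + b*(-4 + b + F²))*(13 + F))/2 = ((13 + F)*(b + b*(-4 + b + F²)))/2 = (13 + F)*(b + b*(-4 + b + F²))/2)
W(-20, -41) + R = (½)*(-20)*(-39 + (-41)³ - 3*(-41) + 13*(-20) + 13*(-41)² - 41*(-20)) + 8870 = (½)*(-20)*(-39 - 68921 + 123 - 260 + 13*1681 + 820) + 8870 = (½)*(-20)*(-39 - 68921 + 123 - 260 + 21853 + 820) + 8870 = (½)*(-20)*(-46424) + 8870 = 464240 + 8870 = 473110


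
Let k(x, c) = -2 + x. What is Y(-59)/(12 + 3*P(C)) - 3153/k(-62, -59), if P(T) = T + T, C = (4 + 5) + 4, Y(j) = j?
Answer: 139997/2880 ≈ 48.610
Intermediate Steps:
C = 13 (C = 9 + 4 = 13)
P(T) = 2*T
Y(-59)/(12 + 3*P(C)) - 3153/k(-62, -59) = -59/(12 + 3*(2*13)) - 3153/(-2 - 62) = -59/(12 + 3*26) - 3153/(-64) = -59/(12 + 78) - 3153*(-1/64) = -59/90 + 3153/64 = 139997/2880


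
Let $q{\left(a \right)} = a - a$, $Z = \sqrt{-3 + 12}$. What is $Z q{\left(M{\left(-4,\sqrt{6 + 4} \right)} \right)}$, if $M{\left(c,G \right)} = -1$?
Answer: $0$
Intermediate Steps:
$Z = 3$ ($Z = \sqrt{9} = 3$)
$q{\left(a \right)} = 0$
$Z q{\left(M{\left(-4,\sqrt{6 + 4} \right)} \right)} = 3 \cdot 0 = 0$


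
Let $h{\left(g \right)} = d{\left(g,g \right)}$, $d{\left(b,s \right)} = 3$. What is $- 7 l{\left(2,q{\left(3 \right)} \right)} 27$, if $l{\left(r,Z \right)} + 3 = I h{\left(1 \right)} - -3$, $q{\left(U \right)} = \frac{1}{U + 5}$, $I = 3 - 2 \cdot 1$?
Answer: $-567$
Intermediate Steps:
$h{\left(g \right)} = 3$
$I = 1$ ($I = 3 - 2 = 1$)
$q{\left(U \right)} = \frac{1}{5 + U}$
$l{\left(r,Z \right)} = 3$ ($l{\left(r,Z \right)} = -3 + \left(1 \cdot 3 - -3\right) = -3 + \left(3 + 3\right) = -3 + 6 = 3$)
$- 7 l{\left(2,q{\left(3 \right)} \right)} 27 = \left(-7\right) 3 \cdot 27 = \left(-21\right) 27 = -567$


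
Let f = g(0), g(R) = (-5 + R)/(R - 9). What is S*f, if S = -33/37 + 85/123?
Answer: -4570/40959 ≈ -0.11158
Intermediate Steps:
g(R) = (-5 + R)/(-9 + R)
S = -914/4551 (S = -33*1/37 + 85*(1/123) = -33/37 + 85/123 = -914/4551 ≈ -0.20083)
f = 5/9 (f = (-5 + 0)/(-9 + 0) = -5/(-9) = -⅑*(-5) = 5/9 ≈ 0.55556)
S*f = -914/4551*5/9 = -4570/40959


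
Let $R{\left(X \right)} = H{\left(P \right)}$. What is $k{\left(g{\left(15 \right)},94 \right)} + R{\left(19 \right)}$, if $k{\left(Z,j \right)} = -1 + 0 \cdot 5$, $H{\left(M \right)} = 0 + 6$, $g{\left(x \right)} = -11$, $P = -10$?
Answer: $5$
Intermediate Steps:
$H{\left(M \right)} = 6$
$R{\left(X \right)} = 6$
$k{\left(Z,j \right)} = -1$ ($k{\left(Z,j \right)} = -1 + 0 = -1$)
$k{\left(g{\left(15 \right)},94 \right)} + R{\left(19 \right)} = -1 + 6 = 5$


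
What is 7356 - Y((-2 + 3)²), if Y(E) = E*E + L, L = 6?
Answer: 7349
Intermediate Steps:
Y(E) = 6 + E² (Y(E) = E*E + 6 = E² + 6 = 6 + E²)
7356 - Y((-2 + 3)²) = 7356 - (6 + ((-2 + 3)²)²) = 7356 - (6 + (1²)²) = 7356 - (6 + 1²) = 7356 - (6 + 1) = 7356 - 1*7 = 7356 - 7 = 7349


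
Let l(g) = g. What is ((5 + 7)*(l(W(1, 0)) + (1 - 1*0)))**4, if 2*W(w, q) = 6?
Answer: 5308416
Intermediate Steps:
W(w, q) = 3 (W(w, q) = (1/2)*6 = 3)
((5 + 7)*(l(W(1, 0)) + (1 - 1*0)))**4 = ((5 + 7)*(3 + (1 - 1*0)))**4 = (12*(3 + (1 + 0)))**4 = (12*(3 + 1))**4 = (12*4)**4 = 48**4 = 5308416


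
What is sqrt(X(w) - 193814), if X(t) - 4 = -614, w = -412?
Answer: 2*I*sqrt(48606) ≈ 440.94*I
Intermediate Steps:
X(t) = -610 (X(t) = 4 - 614 = -610)
sqrt(X(w) - 193814) = sqrt(-610 - 193814) = sqrt(-194424) = 2*I*sqrt(48606)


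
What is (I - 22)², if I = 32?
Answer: 100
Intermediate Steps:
(I - 22)² = (32 - 22)² = 10² = 100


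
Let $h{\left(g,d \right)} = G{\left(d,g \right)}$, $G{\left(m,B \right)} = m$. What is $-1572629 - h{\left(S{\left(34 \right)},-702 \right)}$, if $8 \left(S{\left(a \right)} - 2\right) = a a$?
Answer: $-1571927$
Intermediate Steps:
$S{\left(a \right)} = 2 + \frac{a^{2}}{8}$ ($S{\left(a \right)} = 2 + \frac{a a}{8} = 2 + \frac{a^{2}}{8}$)
$h{\left(g,d \right)} = d$
$-1572629 - h{\left(S{\left(34 \right)},-702 \right)} = -1572629 - -702 = -1572629 + 702 = -1571927$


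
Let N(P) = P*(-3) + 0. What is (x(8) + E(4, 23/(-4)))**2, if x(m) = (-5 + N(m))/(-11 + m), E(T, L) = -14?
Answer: 169/9 ≈ 18.778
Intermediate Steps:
N(P) = -3*P (N(P) = -3*P + 0 = -3*P)
x(m) = (-5 - 3*m)/(-11 + m)
(x(8) + E(4, 23/(-4)))**2 = ((-5 - 3*8)/(-11 + 8) - 14)**2 = ((-5 - 24)/(-3) - 14)**2 = (-1/3*(-29) - 14)**2 = (29/3 - 14)**2 = (-13/3)**2 = 169/9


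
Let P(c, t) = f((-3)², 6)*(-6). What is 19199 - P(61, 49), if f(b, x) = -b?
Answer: 19145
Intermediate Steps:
P(c, t) = 54 (P(c, t) = -1*(-3)²*(-6) = -1*9*(-6) = -9*(-6) = 54)
19199 - P(61, 49) = 19199 - 1*54 = 19199 - 54 = 19145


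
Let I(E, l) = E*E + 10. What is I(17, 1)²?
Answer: 89401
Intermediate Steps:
I(E, l) = 10 + E² (I(E, l) = E² + 10 = 10 + E²)
I(17, 1)² = (10 + 17²)² = (10 + 289)² = 299² = 89401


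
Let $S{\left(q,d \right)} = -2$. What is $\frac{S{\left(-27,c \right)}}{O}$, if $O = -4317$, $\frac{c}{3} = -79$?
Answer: $\frac{2}{4317} \approx 0.00046328$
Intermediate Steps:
$c = -237$ ($c = 3 \left(-79\right) = -237$)
$\frac{S{\left(-27,c \right)}}{O} = - \frac{2}{-4317} = \left(-2\right) \left(- \frac{1}{4317}\right) = \frac{2}{4317}$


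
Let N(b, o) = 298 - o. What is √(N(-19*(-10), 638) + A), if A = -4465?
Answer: 31*I*√5 ≈ 69.318*I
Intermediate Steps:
√(N(-19*(-10), 638) + A) = √((298 - 1*638) - 4465) = √((298 - 638) - 4465) = √(-340 - 4465) = √(-4805) = 31*I*√5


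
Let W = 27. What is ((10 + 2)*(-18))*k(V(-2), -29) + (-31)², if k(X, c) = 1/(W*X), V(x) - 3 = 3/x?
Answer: 2867/3 ≈ 955.67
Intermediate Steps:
V(x) = 3 + 3/x
k(X, c) = 1/(27*X)
((10 + 2)*(-18))*k(V(-2), -29) + (-31)² = ((10 + 2)*(-18))*(1/(27*(3 + 3/(-2)))) + (-31)² = (12*(-18))*(1/(27*(3 + 3*(-½)))) + 961 = -8/(3 - 3/2) + 961 = -8/3/2 + 961 = -8*2/3 + 961 = -216*2/81 + 961 = -16/3 + 961 = 2867/3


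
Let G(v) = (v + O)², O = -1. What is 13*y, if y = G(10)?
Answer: 1053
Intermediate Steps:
G(v) = (-1 + v)² (G(v) = (v - 1)² = (-1 + v)²)
y = 81 (y = (-1 + 10)² = 9² = 81)
13*y = 13*81 = 1053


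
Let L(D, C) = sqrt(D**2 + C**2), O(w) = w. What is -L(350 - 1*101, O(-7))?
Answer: -5*sqrt(2482) ≈ -249.10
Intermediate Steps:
L(D, C) = sqrt(C**2 + D**2)
-L(350 - 1*101, O(-7)) = -sqrt((-7)**2 + (350 - 1*101)**2) = -sqrt(49 + (350 - 101)**2) = -sqrt(49 + 249**2) = -sqrt(49 + 62001) = -sqrt(62050) = -5*sqrt(2482)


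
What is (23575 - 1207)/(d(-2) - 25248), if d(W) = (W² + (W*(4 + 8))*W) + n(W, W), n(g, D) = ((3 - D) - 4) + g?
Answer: -7456/8399 ≈ -0.88772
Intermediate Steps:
n(g, D) = -1 + g - D (n(g, D) = (-1 - D) + g = -1 + g - D)
d(W) = -1 + 13*W² (d(W) = (W² + (W*(4 + 8))*W) + (-1 + W - W) = (W² + (W*12)*W) - 1 = (W² + (12*W)*W) - 1 = (W² + 12*W²) - 1 = 13*W² - 1 = -1 + 13*W²)
(23575 - 1207)/(d(-2) - 25248) = (23575 - 1207)/((-1 + 13*(-2)²) - 25248) = 22368/((-1 + 13*4) - 25248) = 22368/((-1 + 52) - 25248) = 22368/(51 - 25248) = 22368/(-25197) = 22368*(-1/25197) = -7456/8399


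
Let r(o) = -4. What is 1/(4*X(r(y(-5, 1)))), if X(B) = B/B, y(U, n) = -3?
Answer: ¼ ≈ 0.25000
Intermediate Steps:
X(B) = 1
1/(4*X(r(y(-5, 1)))) = 1/(4*1) = 1/4 = ¼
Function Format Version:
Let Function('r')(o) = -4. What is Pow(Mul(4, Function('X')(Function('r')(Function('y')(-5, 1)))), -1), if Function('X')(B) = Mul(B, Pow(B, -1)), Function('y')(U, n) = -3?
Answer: Rational(1, 4) ≈ 0.25000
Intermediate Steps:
Function('X')(B) = 1
Pow(Mul(4, Function('X')(Function('r')(Function('y')(-5, 1)))), -1) = Pow(Mul(4, 1), -1) = Pow(4, -1) = Rational(1, 4)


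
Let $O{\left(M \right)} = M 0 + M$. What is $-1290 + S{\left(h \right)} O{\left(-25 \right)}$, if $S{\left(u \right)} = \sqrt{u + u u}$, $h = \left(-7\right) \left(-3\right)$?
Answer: $-1290 - 25 \sqrt{462} \approx -1827.4$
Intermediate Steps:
$h = 21$
$O{\left(M \right)} = M$ ($O{\left(M \right)} = 0 + M = M$)
$S{\left(u \right)} = \sqrt{u + u^{2}}$
$-1290 + S{\left(h \right)} O{\left(-25 \right)} = -1290 + \sqrt{21 \left(1 + 21\right)} \left(-25\right) = -1290 + \sqrt{21 \cdot 22} \left(-25\right) = -1290 + \sqrt{462} \left(-25\right) = -1290 - 25 \sqrt{462}$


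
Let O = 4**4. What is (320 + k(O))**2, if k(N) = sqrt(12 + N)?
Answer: 102668 + 1280*sqrt(67) ≈ 1.1315e+5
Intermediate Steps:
O = 256
(320 + k(O))**2 = (320 + sqrt(12 + 256))**2 = (320 + sqrt(268))**2 = (320 + 2*sqrt(67))**2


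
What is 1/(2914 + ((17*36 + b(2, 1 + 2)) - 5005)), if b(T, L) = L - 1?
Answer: -1/1477 ≈ -0.00067705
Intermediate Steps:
b(T, L) = -1 + L
1/(2914 + ((17*36 + b(2, 1 + 2)) - 5005)) = 1/(2914 + ((17*36 + (-1 + (1 + 2))) - 5005)) = 1/(2914 + ((612 + (-1 + 3)) - 5005)) = 1/(2914 + ((612 + 2) - 5005)) = 1/(2914 + (614 - 5005)) = 1/(2914 - 4391) = 1/(-1477) = -1/1477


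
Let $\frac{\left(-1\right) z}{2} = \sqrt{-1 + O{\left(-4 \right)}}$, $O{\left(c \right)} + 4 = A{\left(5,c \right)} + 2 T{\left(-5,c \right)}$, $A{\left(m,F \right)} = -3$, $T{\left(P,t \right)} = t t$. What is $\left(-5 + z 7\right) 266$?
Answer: $-1330 - 7448 \sqrt{6} \approx -19574.0$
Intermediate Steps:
$T{\left(P,t \right)} = t^{2}$
$O{\left(c \right)} = -7 + 2 c^{2}$ ($O{\left(c \right)} = -4 + \left(-3 + 2 c^{2}\right) = -7 + 2 c^{2}$)
$z = - 4 \sqrt{6}$ ($z = - 2 \sqrt{-1 - \left(7 - 2 \left(-4\right)^{2}\right)} = - 2 \sqrt{-1 + \left(-7 + 2 \cdot 16\right)} = - 2 \sqrt{-1 + \left(-7 + 32\right)} = - 2 \sqrt{-1 + 25} = - 2 \sqrt{24} = - 2 \cdot 2 \sqrt{6} = - 4 \sqrt{6} \approx -9.798$)
$\left(-5 + z 7\right) 266 = \left(-5 + - 4 \sqrt{6} \cdot 7\right) 266 = \left(-5 - 28 \sqrt{6}\right) 266 = -1330 - 7448 \sqrt{6}$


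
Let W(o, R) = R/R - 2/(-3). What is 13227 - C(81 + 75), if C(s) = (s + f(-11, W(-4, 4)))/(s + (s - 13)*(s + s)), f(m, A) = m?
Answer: 592199099/44772 ≈ 13227.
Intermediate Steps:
W(o, R) = 5/3 (W(o, R) = 1 - 2*(-⅓) = 1 + ⅔ = 5/3)
C(s) = (-11 + s)/(s + 2*s*(-13 + s)) (C(s) = (s - 11)/(s + (s - 13)*(s + s)) = (-11 + s)/(s + (-13 + s)*(2*s)) = (-11 + s)/(s + 2*s*(-13 + s)))
13227 - C(81 + 75) = 13227 - (-11 + (81 + 75))/((81 + 75)*(-25 + 2*(81 + 75))) = 13227 - (-11 + 156)/(156*(-25 + 2*156)) = 13227 - 145/(156*(-25 + 312)) = 13227 - 145/(156*287) = 13227 - 1*145/44772 = 13227 - 145/44772 = 592199099/44772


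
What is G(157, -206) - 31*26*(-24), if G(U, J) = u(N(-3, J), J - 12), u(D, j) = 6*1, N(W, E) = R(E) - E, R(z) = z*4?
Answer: 19350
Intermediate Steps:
R(z) = 4*z
N(W, E) = 3*E (N(W, E) = 4*E - E = 3*E)
u(D, j) = 6
G(U, J) = 6
G(157, -206) - 31*26*(-24) = 6 - 31*26*(-24) = 6 - 806*(-24) = 6 - 1*(-19344) = 6 + 19344 = 19350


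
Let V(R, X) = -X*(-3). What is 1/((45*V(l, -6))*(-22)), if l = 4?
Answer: 1/17820 ≈ 5.6117e-5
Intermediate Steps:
V(R, X) = 3*X
1/((45*V(l, -6))*(-22)) = 1/((45*(3*(-6)))*(-22)) = 1/((45*(-18))*(-22)) = 1/(-810*(-22)) = 1/17820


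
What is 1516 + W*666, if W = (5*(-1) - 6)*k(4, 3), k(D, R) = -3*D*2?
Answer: 177340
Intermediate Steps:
k(D, R) = -6*D
W = 264 (W = (5*(-1) - 6)*(-6*4) = (-5 - 6)*(-24) = -11*(-24) = 264)
1516 + W*666 = 1516 + 264*666 = 1516 + 175824 = 177340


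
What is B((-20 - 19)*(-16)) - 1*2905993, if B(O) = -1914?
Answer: -2907907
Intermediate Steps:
B((-20 - 19)*(-16)) - 1*2905993 = -1914 - 1*2905993 = -1914 - 2905993 = -2907907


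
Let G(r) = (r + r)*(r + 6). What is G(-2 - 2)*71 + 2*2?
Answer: -1132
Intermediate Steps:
G(r) = 2*r*(6 + r) (G(r) = (2*r)*(6 + r) = 2*r*(6 + r))
G(-2 - 2)*71 + 2*2 = (2*(-2 - 2)*(6 + (-2 - 2)))*71 + 2*2 = (2*(-4)*(6 - 4))*71 + 4 = (2*(-4)*2)*71 + 4 = -16*71 + 4 = -1136 + 4 = -1132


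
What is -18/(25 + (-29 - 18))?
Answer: 9/11 ≈ 0.81818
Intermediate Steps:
-18/(25 + (-29 - 18)) = -18/(25 - 47) = -18/(-22) = -18*(-1/22) = 9/11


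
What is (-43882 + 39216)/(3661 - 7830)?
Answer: 4666/4169 ≈ 1.1192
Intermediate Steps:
(-43882 + 39216)/(3661 - 7830) = -4666/(-4169) = -4666*(-1/4169) = 4666/4169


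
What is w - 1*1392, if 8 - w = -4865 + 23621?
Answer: -20140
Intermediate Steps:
w = -18748 (w = 8 - (-4865 + 23621) = 8 - 1*18756 = 8 - 18756 = -18748)
w - 1*1392 = -18748 - 1*1392 = -18748 - 1392 = -20140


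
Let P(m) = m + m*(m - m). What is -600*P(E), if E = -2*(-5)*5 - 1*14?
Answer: -21600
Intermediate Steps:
E = 36 (E = 10*5 - 14 = 50 - 14 = 36)
P(m) = m (P(m) = m + m*0 = m + 0 = m)
-600*P(E) = -600*36 = -21600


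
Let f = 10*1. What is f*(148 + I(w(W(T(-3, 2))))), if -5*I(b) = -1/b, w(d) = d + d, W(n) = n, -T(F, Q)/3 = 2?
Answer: 8879/6 ≈ 1479.8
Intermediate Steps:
T(F, Q) = -6 (T(F, Q) = -3*2 = -6)
w(d) = 2*d
f = 10
I(b) = 1/(5*b) (I(b) = -(-1)/(5*b) = 1/(5*b))
f*(148 + I(w(W(T(-3, 2))))) = 10*(148 + 1/(5*((2*(-6))))) = 10*(148 + (⅕)/(-12)) = 10*(148 + (⅕)*(-1/12)) = 10*(148 - 1/60) = 10*(8879/60) = 8879/6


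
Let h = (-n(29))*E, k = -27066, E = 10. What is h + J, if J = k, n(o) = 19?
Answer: -27256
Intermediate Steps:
J = -27066
h = -190 (h = -1*19*10 = -19*10 = -190)
h + J = -190 - 27066 = -27256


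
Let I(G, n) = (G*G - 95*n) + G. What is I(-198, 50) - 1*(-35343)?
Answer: 69599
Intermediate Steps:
I(G, n) = G + G² - 95*n (I(G, n) = (G² - 95*n) + G = G + G² - 95*n)
I(-198, 50) - 1*(-35343) = (-198 + (-198)² - 95*50) - 1*(-35343) = (-198 + 39204 - 4750) + 35343 = 34256 + 35343 = 69599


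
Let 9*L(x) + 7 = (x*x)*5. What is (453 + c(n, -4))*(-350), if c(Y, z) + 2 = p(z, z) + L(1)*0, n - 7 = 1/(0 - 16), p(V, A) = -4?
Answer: -156450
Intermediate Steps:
L(x) = -7/9 + 5*x²/9 (L(x) = -7/9 + ((x*x)*5)/9 = -7/9 + (x²*5)/9 = -7/9 + (5*x²)/9 = -7/9 + 5*x²/9)
n = 111/16 (n = 7 + 1/(0 - 16) = 7 + 1/(-16) = 7 - 1/16 = 111/16 ≈ 6.9375)
c(Y, z) = -6 (c(Y, z) = -2 + (-4 + (-7/9 + (5/9)*1²)*0) = -2 + (-4 + (-7/9 + (5/9)*1)*0) = -2 + (-4 + (-7/9 + 5/9)*0) = -2 + (-4 - 2/9*0) = -2 + (-4 + 0) = -2 - 4 = -6)
(453 + c(n, -4))*(-350) = (453 - 6)*(-350) = 447*(-350) = -156450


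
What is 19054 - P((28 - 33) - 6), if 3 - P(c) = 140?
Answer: 19191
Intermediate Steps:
P(c) = -137 (P(c) = 3 - 1*140 = 3 - 140 = -137)
19054 - P((28 - 33) - 6) = 19054 - 1*(-137) = 19054 + 137 = 19191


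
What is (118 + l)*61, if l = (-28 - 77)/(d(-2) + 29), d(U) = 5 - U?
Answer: 84241/12 ≈ 7020.1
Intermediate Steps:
l = -35/12 (l = (-28 - 77)/((5 - 1*(-2)) + 29) = -105/((5 + 2) + 29) = -105/(7 + 29) = -105/36 = -105*1/36 = -35/12 ≈ -2.9167)
(118 + l)*61 = (118 - 35/12)*61 = (1381/12)*61 = 84241/12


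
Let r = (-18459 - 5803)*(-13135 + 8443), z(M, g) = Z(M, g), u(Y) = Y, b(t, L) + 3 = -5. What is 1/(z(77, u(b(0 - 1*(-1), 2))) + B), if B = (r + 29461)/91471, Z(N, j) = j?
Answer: 91471/113134997 ≈ 0.00080851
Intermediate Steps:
b(t, L) = -8 (b(t, L) = -3 - 5 = -8)
z(M, g) = g
r = 113837304 (r = -24262*(-4692) = 113837304)
B = 113866765/91471 (B = (113837304 + 29461)/91471 = 113866765*(1/91471) = 113866765/91471 ≈ 1244.8)
1/(z(77, u(b(0 - 1*(-1), 2))) + B) = 1/(-8 + 113866765/91471) = 1/(113134997/91471) = 91471/113134997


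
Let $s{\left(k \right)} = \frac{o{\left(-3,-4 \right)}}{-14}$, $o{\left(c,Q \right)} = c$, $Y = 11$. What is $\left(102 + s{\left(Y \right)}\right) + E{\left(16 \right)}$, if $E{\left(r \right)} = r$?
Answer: $\frac{1655}{14} \approx 118.21$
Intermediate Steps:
$s{\left(k \right)} = \frac{3}{14}$ ($s{\left(k \right)} = - \frac{3}{-14} = \left(-3\right) \left(- \frac{1}{14}\right) = \frac{3}{14}$)
$\left(102 + s{\left(Y \right)}\right) + E{\left(16 \right)} = \left(102 + \frac{3}{14}\right) + 16 = \frac{1431}{14} + 16 = \frac{1655}{14}$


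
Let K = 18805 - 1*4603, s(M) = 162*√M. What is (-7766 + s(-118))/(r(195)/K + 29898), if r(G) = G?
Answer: -36764244/141537197 + 766908*I*√118/141537197 ≈ -0.25975 + 0.058859*I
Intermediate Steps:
K = 14202 (K = 18805 - 4603 = 14202)
(-7766 + s(-118))/(r(195)/K + 29898) = (-7766 + 162*√(-118))/(195/14202 + 29898) = (-7766 + 162*(I*√118))/(195*(1/14202) + 29898) = (-7766 + 162*I*√118)/(65/4734 + 29898) = (-7766 + 162*I*√118)/(141537197/4734) = (-7766 + 162*I*√118)*(4734/141537197) = -36764244/141537197 + 766908*I*√118/141537197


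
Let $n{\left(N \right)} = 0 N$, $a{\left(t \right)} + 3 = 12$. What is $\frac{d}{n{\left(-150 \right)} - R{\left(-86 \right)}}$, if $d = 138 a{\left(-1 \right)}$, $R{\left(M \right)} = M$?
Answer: $\frac{621}{43} \approx 14.442$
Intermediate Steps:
$a{\left(t \right)} = 9$ ($a{\left(t \right)} = -3 + 12 = 9$)
$n{\left(N \right)} = 0$
$d = 1242$ ($d = 138 \cdot 9 = 1242$)
$\frac{d}{n{\left(-150 \right)} - R{\left(-86 \right)}} = \frac{1242}{0 - -86} = \frac{1242}{0 + 86} = \frac{1242}{86} = 1242 \cdot \frac{1}{86} = \frac{621}{43}$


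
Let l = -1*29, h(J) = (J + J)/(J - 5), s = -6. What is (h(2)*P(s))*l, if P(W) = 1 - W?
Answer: 812/3 ≈ 270.67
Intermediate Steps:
h(J) = 2*J/(-5 + J) (h(J) = (2*J)/(-5 + J) = 2*J/(-5 + J))
l = -29
(h(2)*P(s))*l = ((2*2/(-5 + 2))*(1 - 1*(-6)))*(-29) = ((2*2/(-3))*(1 + 6))*(-29) = ((2*2*(-⅓))*7)*(-29) = -4/3*7*(-29) = -28/3*(-29) = 812/3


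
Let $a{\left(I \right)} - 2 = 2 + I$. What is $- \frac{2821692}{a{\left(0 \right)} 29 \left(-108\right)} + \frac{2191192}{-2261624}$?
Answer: $\frac{66189115567}{295141932} \approx 224.26$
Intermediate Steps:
$a{\left(I \right)} = 4 + I$ ($a{\left(I \right)} = 2 + \left(2 + I\right) = 4 + I$)
$- \frac{2821692}{a{\left(0 \right)} 29 \left(-108\right)} + \frac{2191192}{-2261624} = - \frac{2821692}{\left(4 + 0\right) 29 \left(-108\right)} + \frac{2191192}{-2261624} = - \frac{2821692}{4 \cdot 29 \left(-108\right)} + 2191192 \left(- \frac{1}{2261624}\right) = - \frac{2821692}{116 \left(-108\right)} - \frac{273899}{282703} = - \frac{2821692}{-12528} - \frac{273899}{282703} = \left(-2821692\right) \left(- \frac{1}{12528}\right) - \frac{273899}{282703} = \frac{235141}{1044} - \frac{273899}{282703} = \frac{66189115567}{295141932}$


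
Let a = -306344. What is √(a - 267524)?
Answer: 2*I*√143467 ≈ 757.54*I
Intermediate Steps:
√(a - 267524) = √(-306344 - 267524) = √(-573868) = 2*I*√143467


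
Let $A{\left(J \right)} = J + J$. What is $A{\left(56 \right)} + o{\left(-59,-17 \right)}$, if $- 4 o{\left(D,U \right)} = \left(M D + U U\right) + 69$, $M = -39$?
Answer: $- \frac{2211}{4} \approx -552.75$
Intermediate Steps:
$A{\left(J \right)} = 2 J$
$o{\left(D,U \right)} = - \frac{69}{4} - \frac{U^{2}}{4} + \frac{39 D}{4}$ ($o{\left(D,U \right)} = - \frac{\left(- 39 D + U U\right) + 69}{4} = - \frac{\left(- 39 D + U^{2}\right) + 69}{4} = - \frac{\left(U^{2} - 39 D\right) + 69}{4} = - \frac{69 + U^{2} - 39 D}{4} = - \frac{69}{4} - \frac{U^{2}}{4} + \frac{39 D}{4}$)
$A{\left(56 \right)} + o{\left(-59,-17 \right)} = 2 \cdot 56 - \left(\frac{1185}{2} + \frac{289}{4}\right) = 112 - \frac{2659}{4} = - \frac{2211}{4}$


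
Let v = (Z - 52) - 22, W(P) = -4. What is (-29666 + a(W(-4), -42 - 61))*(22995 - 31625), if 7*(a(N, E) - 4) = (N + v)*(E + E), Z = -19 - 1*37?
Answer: 1553658900/7 ≈ 2.2195e+8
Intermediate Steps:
Z = -56 (Z = -19 - 37 = -56)
v = -130 (v = (-56 - 52) - 22 = -108 - 22 = -130)
a(N, E) = 4 + 2*E*(-130 + N)/7 (a(N, E) = 4 + ((N - 130)*(E + E))/7 = 4 + ((-130 + N)*(2*E))/7 = 4 + (2*E*(-130 + N))/7 = 4 + 2*E*(-130 + N)/7)
(-29666 + a(W(-4), -42 - 61))*(22995 - 31625) = (-29666 + (4 - 260*(-42 - 61)/7 + (2/7)*(-42 - 61)*(-4)))*(22995 - 31625) = (-29666 + (4 - 260/7*(-103) + (2/7)*(-103)*(-4)))*(-8630) = (-29666 + (4 + 26780/7 + 824/7))*(-8630) = (-29666 + 27632/7)*(-8630) = -180030/7*(-8630) = 1553658900/7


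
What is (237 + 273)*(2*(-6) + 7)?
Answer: -2550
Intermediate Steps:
(237 + 273)*(2*(-6) + 7) = 510*(-12 + 7) = 510*(-5) = -2550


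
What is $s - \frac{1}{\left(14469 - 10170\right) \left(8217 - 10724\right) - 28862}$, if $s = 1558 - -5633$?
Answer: $\frac{77709217906}{10806455} \approx 7191.0$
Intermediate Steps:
$s = 7191$ ($s = 1558 + 5633 = 7191$)
$s - \frac{1}{\left(14469 - 10170\right) \left(8217 - 10724\right) - 28862} = 7191 - \frac{1}{\left(14469 - 10170\right) \left(8217 - 10724\right) - 28862} = 7191 - \frac{1}{4299 \left(-2507\right) - 28862} = 7191 - \frac{1}{-10777593 - 28862} = 7191 - \frac{1}{-10806455} = 7191 - - \frac{1}{10806455} = 7191 + \frac{1}{10806455} = \frac{77709217906}{10806455}$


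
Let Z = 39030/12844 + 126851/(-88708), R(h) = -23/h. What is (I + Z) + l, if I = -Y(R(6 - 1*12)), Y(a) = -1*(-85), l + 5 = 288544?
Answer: 82164095983901/284841388 ≈ 2.8846e+5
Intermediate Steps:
l = 288539 (l = -5 + 288544 = 288539)
Y(a) = 85
I = -85 (I = -1*85 = -85)
Z = 458249749/284841388 (Z = 39030*(1/12844) + 126851*(-1/88708) = 19515/6422 - 126851/88708 = 458249749/284841388 ≈ 1.6088)
(I + Z) + l = (-85 + 458249749/284841388) + 288539 = -23753268231/284841388 + 288539 = 82164095983901/284841388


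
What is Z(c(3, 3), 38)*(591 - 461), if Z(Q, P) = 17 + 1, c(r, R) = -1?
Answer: 2340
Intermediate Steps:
Z(Q, P) = 18
Z(c(3, 3), 38)*(591 - 461) = 18*(591 - 461) = 18*130 = 2340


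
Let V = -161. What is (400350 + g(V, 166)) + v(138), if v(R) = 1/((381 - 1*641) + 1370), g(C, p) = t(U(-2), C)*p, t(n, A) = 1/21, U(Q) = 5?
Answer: 3110780927/7770 ≈ 4.0036e+5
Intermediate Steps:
t(n, A) = 1/21
g(C, p) = p/21
v(R) = 1/1110 (v(R) = 1/((381 - 641) + 1370) = 1/(-260 + 1370) = 1/1110)
(400350 + g(V, 166)) + v(138) = (400350 + (1/21)*166) + 1/1110 = (400350 + 166/21) + 1/1110 = 8407516/21 + 1/1110 = 3110780927/7770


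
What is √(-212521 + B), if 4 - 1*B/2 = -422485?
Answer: 3*√70273 ≈ 795.27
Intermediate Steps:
B = 844978 (B = 8 - 2*(-422485) = 8 + 844970 = 844978)
√(-212521 + B) = √(-212521 + 844978) = √632457 = 3*√70273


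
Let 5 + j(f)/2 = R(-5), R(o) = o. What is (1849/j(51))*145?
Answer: -53621/4 ≈ -13405.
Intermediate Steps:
j(f) = -20 (j(f) = -10 + 2*(-5) = -10 - 10 = -20)
(1849/j(51))*145 = (1849/(-20))*145 = (1849*(-1/20))*145 = -1849/20*145 = -53621/4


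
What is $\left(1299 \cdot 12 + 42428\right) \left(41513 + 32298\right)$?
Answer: $4282218976$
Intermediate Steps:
$\left(1299 \cdot 12 + 42428\right) \left(41513 + 32298\right) = \left(15588 + 42428\right) 73811 = 58016 \cdot 73811 = 4282218976$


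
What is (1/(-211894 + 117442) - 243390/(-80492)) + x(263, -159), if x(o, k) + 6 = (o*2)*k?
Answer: -158965254181493/1900657596 ≈ -83637.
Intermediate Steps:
x(o, k) = -6 + 2*k*o (x(o, k) = -6 + (o*2)*k = -6 + (2*o)*k = -6 + 2*k*o)
(1/(-211894 + 117442) - 243390/(-80492)) + x(263, -159) = (1/(-211894 + 117442) - 243390/(-80492)) + (-6 + 2*(-159)*263) = (1/(-94452) - 243390*(-1/80492)) + (-6 - 83634) = (-1/94452 + 121695/40246) - 83640 = 5747147947/1900657596 - 83640 = -158965254181493/1900657596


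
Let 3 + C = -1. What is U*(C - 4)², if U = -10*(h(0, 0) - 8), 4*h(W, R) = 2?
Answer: 4800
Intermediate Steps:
C = -4 (C = -3 - 1 = -4)
h(W, R) = ½ (h(W, R) = (¼)*2 = ½)
U = 75 (U = -10*(½ - 8) = -10*(-15/2) = 75)
U*(C - 4)² = 75*(-4 - 4)² = 75*(-8)² = 75*64 = 4800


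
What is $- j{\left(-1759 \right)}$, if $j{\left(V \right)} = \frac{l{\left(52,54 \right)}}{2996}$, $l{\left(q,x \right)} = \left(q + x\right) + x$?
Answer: $- \frac{40}{749} \approx -0.053405$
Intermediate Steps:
$l{\left(q,x \right)} = q + 2 x$
$j{\left(V \right)} = \frac{40}{749}$ ($j{\left(V \right)} = \frac{52 + 2 \cdot 54}{2996} = \left(52 + 108\right) \frac{1}{2996} = 160 \cdot \frac{1}{2996} = \frac{40}{749}$)
$- j{\left(-1759 \right)} = \left(-1\right) \frac{40}{749} = - \frac{40}{749}$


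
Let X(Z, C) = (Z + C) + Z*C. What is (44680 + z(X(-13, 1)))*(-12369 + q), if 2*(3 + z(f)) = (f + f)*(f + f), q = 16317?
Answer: 181319796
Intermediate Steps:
X(Z, C) = C + Z + C*Z (X(Z, C) = (C + Z) + C*Z = C + Z + C*Z)
z(f) = -3 + 2*f**2 (z(f) = -3 + ((f + f)*(f + f))/2 = -3 + ((2*f)*(2*f))/2 = -3 + (4*f**2)/2 = -3 + 2*f**2)
(44680 + z(X(-13, 1)))*(-12369 + q) = (44680 + (-3 + 2*(1 - 13 + 1*(-13))**2))*(-12369 + 16317) = (44680 + (-3 + 2*(1 - 13 - 13)**2))*3948 = (44680 + (-3 + 2*(-25)**2))*3948 = (44680 + (-3 + 2*625))*3948 = (44680 + (-3 + 1250))*3948 = (44680 + 1247)*3948 = 45927*3948 = 181319796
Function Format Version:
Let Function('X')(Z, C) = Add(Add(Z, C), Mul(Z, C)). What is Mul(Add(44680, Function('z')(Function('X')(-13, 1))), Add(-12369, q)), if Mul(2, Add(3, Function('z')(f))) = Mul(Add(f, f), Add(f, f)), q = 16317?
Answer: 181319796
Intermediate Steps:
Function('X')(Z, C) = Add(C, Z, Mul(C, Z)) (Function('X')(Z, C) = Add(Add(C, Z), Mul(C, Z)) = Add(C, Z, Mul(C, Z)))
Function('z')(f) = Add(-3, Mul(2, Pow(f, 2))) (Function('z')(f) = Add(-3, Mul(Rational(1, 2), Mul(Add(f, f), Add(f, f)))) = Add(-3, Mul(Rational(1, 2), Mul(Mul(2, f), Mul(2, f)))) = Add(-3, Mul(Rational(1, 2), Mul(4, Pow(f, 2)))) = Add(-3, Mul(2, Pow(f, 2))))
Mul(Add(44680, Function('z')(Function('X')(-13, 1))), Add(-12369, q)) = Mul(Add(44680, Add(-3, Mul(2, Pow(Add(1, -13, Mul(1, -13)), 2)))), Add(-12369, 16317)) = Mul(Add(44680, Add(-3, Mul(2, Pow(Add(1, -13, -13), 2)))), 3948) = Mul(Add(44680, Add(-3, Mul(2, Pow(-25, 2)))), 3948) = Mul(Add(44680, Add(-3, Mul(2, 625))), 3948) = Mul(Add(44680, Add(-3, 1250)), 3948) = Mul(Add(44680, 1247), 3948) = Mul(45927, 3948) = 181319796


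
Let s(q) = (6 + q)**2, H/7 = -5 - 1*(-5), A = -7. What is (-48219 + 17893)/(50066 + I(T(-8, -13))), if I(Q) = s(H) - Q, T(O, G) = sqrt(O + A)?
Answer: -1519393252/2510210419 - 30326*I*sqrt(15)/2510210419 ≈ -0.60529 - 4.679e-5*I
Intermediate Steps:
H = 0 (H = 7*(-5 - 1*(-5)) = 7*(-5 + 5) = 7*0 = 0)
T(O, G) = sqrt(-7 + O) (T(O, G) = sqrt(O - 7) = sqrt(-7 + O))
I(Q) = 36 - Q (I(Q) = (6 + 0)**2 - Q = 6**2 - Q = 36 - Q)
(-48219 + 17893)/(50066 + I(T(-8, -13))) = (-48219 + 17893)/(50066 + (36 - sqrt(-7 - 8))) = -30326/(50066 + (36 - sqrt(-15))) = -30326/(50066 + (36 - I*sqrt(15))) = -30326/(50102 - I*sqrt(15))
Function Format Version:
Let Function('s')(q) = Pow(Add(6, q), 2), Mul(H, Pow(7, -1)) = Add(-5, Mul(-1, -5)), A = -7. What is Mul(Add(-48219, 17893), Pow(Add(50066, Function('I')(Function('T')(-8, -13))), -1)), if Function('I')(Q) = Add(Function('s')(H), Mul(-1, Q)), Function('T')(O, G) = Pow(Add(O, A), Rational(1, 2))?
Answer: Add(Rational(-1519393252, 2510210419), Mul(Rational(-30326, 2510210419), I, Pow(15, Rational(1, 2)))) ≈ Add(-0.60529, Mul(-4.6790e-5, I))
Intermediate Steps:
H = 0 (H = Mul(7, Add(-5, Mul(-1, -5))) = Mul(7, Add(-5, 5)) = Mul(7, 0) = 0)
Function('T')(O, G) = Pow(Add(-7, O), Rational(1, 2)) (Function('T')(O, G) = Pow(Add(O, -7), Rational(1, 2)) = Pow(Add(-7, O), Rational(1, 2)))
Function('I')(Q) = Add(36, Mul(-1, Q)) (Function('I')(Q) = Add(Pow(Add(6, 0), 2), Mul(-1, Q)) = Add(Pow(6, 2), Mul(-1, Q)) = Add(36, Mul(-1, Q)))
Mul(Add(-48219, 17893), Pow(Add(50066, Function('I')(Function('T')(-8, -13))), -1)) = Mul(Add(-48219, 17893), Pow(Add(50066, Add(36, Mul(-1, Pow(Add(-7, -8), Rational(1, 2))))), -1)) = Mul(-30326, Pow(Add(50066, Add(36, Mul(-1, Pow(-15, Rational(1, 2))))), -1)) = Mul(-30326, Pow(Add(50066, Add(36, Mul(-1, Mul(I, Pow(15, Rational(1, 2)))))), -1)) = Mul(-30326, Pow(Add(50066, Add(36, Mul(-1, I, Pow(15, Rational(1, 2))))), -1)) = Mul(-30326, Pow(Add(50102, Mul(-1, I, Pow(15, Rational(1, 2)))), -1))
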